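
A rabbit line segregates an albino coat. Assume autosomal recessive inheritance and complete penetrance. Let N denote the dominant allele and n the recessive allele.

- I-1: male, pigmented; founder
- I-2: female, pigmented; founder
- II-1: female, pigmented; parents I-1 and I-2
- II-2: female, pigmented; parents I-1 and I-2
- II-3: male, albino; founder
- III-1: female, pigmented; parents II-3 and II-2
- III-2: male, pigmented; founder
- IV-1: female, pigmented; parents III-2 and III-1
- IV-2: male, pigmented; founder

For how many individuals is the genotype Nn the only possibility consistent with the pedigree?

Obligate heterozygotes: III-1 is pigmented so carries N and received n from II-3 (nn), so III-1 is Nn.
Every other individual is either homozygous by phenotype or has at least one consistent homozygous assignment, so the count is 1.

1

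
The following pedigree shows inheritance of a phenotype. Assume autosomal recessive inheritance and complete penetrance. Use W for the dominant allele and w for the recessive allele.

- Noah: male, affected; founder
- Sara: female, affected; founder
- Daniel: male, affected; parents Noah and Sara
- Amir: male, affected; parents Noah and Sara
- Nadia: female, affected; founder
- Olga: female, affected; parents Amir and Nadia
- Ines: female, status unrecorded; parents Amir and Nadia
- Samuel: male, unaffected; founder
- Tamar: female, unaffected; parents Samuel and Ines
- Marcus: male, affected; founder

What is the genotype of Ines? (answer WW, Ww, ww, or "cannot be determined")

ww

From phenotype alone, Ines is WW or Ww or ww.
Ines received w from Amir (ww) and received w from Nadia (ww), so Ines is ww.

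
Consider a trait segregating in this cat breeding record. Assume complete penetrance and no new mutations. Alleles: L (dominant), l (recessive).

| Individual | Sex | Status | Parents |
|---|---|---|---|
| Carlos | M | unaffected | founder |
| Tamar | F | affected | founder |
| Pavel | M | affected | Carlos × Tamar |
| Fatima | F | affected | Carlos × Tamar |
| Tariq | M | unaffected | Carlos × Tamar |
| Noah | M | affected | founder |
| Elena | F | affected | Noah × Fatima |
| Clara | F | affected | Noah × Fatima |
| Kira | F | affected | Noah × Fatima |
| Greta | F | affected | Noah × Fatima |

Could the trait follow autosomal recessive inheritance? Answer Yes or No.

A consistent assignment under autosomal recessive exists: Carlos Ll, Tamar ll, Pavel ll, Fatima ll, Tariq Ll, Noah ll, Elena ll, Clara ll, Kira ll, Greta ll.
In this assignment every recorded phenotype matches its genotype and every non-founder's genotype is obtainable from its parents' genotypes, so the pedigree is consistent.

Yes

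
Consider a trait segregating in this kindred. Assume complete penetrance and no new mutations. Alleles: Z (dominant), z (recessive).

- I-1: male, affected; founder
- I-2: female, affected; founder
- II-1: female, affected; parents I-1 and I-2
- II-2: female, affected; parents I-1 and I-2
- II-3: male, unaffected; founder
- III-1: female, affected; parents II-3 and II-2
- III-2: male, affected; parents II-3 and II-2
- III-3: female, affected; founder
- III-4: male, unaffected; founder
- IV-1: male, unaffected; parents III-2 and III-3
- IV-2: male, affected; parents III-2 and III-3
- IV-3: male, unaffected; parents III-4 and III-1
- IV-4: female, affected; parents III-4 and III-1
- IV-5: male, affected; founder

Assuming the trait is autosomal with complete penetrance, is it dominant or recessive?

dominant

III-2 and III-3 are both affected yet have an unaffected child IV-1. Under a recessive model two affected parents are homozygous and every child would be affected, so the trait cannot be recessive.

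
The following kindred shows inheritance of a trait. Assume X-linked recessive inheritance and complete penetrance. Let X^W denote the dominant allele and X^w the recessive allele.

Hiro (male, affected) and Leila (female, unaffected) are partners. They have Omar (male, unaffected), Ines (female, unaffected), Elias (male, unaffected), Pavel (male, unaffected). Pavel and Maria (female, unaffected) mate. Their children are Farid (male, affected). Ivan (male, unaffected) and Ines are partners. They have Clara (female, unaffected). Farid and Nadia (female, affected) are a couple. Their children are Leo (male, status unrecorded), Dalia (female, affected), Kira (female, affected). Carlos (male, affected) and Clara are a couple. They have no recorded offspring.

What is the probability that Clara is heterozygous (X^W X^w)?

1/2

Ivan is unaffected, so Ivan is X^W Y.
Ines is unaffected so carries W and received w from Hiro (X^w Y), so Ines is X^W X^w.
Their cross gives offspring ratios 1/2 X^W X^W : 1/2 X^W X^w. Conditioning on Clara being unaffected, P(X^W X^w) = 1/2 / 1 = 1/2.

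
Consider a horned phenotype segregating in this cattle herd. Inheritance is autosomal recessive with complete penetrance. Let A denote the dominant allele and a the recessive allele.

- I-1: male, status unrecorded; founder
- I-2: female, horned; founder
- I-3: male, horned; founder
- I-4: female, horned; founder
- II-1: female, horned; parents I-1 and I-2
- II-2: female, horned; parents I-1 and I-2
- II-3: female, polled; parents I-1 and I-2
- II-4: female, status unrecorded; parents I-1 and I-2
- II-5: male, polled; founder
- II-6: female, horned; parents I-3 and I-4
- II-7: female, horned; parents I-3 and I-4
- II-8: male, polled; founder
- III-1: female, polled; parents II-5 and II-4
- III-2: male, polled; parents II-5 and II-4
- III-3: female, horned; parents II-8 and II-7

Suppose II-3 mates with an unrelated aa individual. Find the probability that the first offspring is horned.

II-3 is polled so carries A and received a from I-2 (aa), so II-3 is Aa.
The cross gives 1/2 Aa : 1/2 aa, so P(offspring is horned) = 1/2.

1/2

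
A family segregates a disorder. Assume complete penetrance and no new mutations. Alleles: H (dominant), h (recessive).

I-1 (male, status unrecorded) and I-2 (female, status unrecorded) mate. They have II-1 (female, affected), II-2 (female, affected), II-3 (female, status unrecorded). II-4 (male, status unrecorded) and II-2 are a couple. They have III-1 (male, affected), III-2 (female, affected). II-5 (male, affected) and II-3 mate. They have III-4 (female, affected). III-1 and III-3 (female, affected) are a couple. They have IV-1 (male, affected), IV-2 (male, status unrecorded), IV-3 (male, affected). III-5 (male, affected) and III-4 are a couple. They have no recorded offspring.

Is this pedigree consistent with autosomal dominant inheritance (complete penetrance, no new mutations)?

Yes

A consistent assignment under autosomal dominant exists: I-1 HH, I-2 HH, II-1 HH, II-2 HH, II-3 HH, II-4 HH, II-5 HH, III-1 HH, III-2 HH, III-3 HH, III-4 HH, III-5 HH, IV-1 HH, IV-2 HH, IV-3 HH.
In this assignment every recorded phenotype matches its genotype and every non-founder's genotype is obtainable from its parents' genotypes, so the pedigree is consistent.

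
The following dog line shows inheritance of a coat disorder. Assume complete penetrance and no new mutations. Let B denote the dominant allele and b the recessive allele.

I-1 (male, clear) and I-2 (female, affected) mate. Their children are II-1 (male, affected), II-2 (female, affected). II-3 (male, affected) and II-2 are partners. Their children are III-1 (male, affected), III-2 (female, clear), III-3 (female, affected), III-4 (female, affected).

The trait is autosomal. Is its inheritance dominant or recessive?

dominant

II-3 and II-2 are both affected yet have a clear child III-2. Under a recessive model two affected parents are homozygous and every child would be affected, so the trait cannot be recessive.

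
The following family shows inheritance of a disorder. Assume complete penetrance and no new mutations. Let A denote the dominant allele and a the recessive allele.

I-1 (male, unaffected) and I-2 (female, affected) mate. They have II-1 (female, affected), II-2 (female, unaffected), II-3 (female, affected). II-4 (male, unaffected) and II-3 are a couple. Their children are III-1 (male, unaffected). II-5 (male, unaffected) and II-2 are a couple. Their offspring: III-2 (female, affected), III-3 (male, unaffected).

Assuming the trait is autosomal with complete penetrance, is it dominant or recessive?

recessive

II-5 and II-2 are both unaffected yet have an affected child III-2. Under dominance, an affected child requires at least one affected parent, so the trait cannot be dominant.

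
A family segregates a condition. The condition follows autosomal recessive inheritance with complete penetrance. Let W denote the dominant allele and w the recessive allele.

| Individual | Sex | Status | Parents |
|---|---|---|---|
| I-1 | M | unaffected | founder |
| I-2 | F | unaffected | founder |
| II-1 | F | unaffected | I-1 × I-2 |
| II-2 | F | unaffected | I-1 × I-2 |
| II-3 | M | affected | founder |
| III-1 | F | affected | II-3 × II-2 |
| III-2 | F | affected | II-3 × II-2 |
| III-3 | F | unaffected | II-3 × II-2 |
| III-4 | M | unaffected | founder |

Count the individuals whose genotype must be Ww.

2

Obligate heterozygotes: II-2 is unaffected so carries W and passed w to III-1 (ww), so II-2 is Ww; III-3 is unaffected so carries W and received w from II-3 (ww), so III-3 is Ww.
Every other individual is either homozygous by phenotype or has at least one consistent homozygous assignment, so the count is 2.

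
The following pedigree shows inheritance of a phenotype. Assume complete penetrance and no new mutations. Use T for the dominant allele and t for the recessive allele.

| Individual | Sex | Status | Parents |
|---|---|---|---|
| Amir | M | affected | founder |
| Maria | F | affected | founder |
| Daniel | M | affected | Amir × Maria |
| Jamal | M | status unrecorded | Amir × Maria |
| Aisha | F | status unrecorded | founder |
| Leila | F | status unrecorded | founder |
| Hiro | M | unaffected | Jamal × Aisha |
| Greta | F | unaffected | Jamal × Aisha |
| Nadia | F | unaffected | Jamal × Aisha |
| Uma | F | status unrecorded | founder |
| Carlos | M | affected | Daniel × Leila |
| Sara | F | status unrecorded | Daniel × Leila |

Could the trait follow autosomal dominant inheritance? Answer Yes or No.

A consistent assignment under autosomal dominant exists: Amir TT, Maria Tt, Daniel TT, Jamal Tt, Aisha Tt, Leila TT, Hiro tt, Greta tt, Nadia tt, Uma TT, Carlos TT, Sara TT.
In this assignment every recorded phenotype matches its genotype and every non-founder's genotype is obtainable from its parents' genotypes, so the pedigree is consistent.

Yes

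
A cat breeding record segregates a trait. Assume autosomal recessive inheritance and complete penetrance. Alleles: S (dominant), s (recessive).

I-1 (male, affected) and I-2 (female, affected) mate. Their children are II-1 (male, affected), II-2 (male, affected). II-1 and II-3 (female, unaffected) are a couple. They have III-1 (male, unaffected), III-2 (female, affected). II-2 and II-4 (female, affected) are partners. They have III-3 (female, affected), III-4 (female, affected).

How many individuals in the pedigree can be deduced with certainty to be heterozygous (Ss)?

2

Obligate heterozygotes: II-3 is unaffected so carries S and passed s to III-2 (ss), so II-3 is Ss; III-1 is unaffected so carries S and received s from II-1 (ss), so III-1 is Ss.
Every other individual is either homozygous by phenotype or has at least one consistent homozygous assignment, so the count is 2.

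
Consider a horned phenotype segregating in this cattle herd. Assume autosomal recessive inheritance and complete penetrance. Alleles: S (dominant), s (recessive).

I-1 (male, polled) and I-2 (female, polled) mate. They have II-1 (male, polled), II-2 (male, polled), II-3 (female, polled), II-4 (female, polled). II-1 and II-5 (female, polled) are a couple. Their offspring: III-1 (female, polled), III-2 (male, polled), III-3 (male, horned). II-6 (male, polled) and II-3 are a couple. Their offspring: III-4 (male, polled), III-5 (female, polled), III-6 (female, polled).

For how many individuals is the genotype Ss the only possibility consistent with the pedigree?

Obligate heterozygotes: II-1 is polled so carries S and passed s to III-3 (ss), so II-1 is Ss; II-5 is polled so carries S and passed s to III-3 (ss), so II-5 is Ss.
Every other individual is either homozygous by phenotype or has at least one consistent homozygous assignment, so the count is 2.

2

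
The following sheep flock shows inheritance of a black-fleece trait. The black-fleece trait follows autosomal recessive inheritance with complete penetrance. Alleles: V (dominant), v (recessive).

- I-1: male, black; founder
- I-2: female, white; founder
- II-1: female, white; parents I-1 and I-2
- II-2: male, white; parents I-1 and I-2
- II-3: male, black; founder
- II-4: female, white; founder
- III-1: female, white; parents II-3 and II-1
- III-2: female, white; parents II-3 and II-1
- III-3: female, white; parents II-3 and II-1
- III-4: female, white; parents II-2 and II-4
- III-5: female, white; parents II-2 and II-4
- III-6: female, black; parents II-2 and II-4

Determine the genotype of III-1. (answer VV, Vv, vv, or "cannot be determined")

From phenotype alone, III-1 is VV or Vv.
III-1 is white so carries V and received v from II-3 (vv), so III-1 is Vv.

Vv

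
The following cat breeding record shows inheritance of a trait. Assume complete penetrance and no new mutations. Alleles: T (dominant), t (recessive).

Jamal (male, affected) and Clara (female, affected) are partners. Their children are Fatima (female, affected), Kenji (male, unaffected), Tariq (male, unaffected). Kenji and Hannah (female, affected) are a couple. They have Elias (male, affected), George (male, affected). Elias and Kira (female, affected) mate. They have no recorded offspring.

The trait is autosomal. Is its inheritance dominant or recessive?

Jamal and Clara are both affected yet have an unaffected child Kenji. Under a recessive model two affected parents are homozygous and every child would be affected, so the trait cannot be recessive.

dominant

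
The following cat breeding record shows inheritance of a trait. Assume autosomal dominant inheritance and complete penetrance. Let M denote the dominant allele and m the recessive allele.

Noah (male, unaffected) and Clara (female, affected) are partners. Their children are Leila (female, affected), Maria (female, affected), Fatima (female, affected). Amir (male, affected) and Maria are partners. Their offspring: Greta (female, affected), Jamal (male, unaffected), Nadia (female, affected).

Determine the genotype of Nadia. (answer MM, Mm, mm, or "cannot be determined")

cannot be determined

Nadia's phenotype allows MM or Mm, and no parent or child forces a single allele at both positions; consistent genotype assignments exist with Nadia as MM or Mm.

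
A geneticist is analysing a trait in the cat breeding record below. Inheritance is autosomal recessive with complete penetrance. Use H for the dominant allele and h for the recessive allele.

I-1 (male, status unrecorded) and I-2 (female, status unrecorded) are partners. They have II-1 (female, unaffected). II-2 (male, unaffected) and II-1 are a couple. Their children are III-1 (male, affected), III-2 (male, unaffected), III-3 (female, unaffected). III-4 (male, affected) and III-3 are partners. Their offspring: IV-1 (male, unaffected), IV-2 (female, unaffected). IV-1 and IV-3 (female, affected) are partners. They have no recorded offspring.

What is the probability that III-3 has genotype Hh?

II-2 is unaffected so carries H and passed h to III-1 (hh), so II-2 is Hh.
II-1 is unaffected so carries H and passed h to III-1 (hh), so II-1 is Hh.
Their cross gives offspring ratios 1/4 HH : 1/2 Hh : 1/4 hh. Conditioning on III-3 being unaffected, P(Hh) = 1/2 / 3/4 = 2/3 before taking III-3's own offspring into account.
III-4 is affected, so III-4 is hh.
Now use III-3's offspring. Probability of each recorded status — unaffected son IV-1: 1/2 if III-3 is Hh, 1 if HH; unaffected daughter IV-2: 1/2 if III-3 is Hh, 1 if HH.
Bayes: P(Hh) = 2/3·1/4 / (2/3·1/4 + 1/3·1) = 1/3.

1/3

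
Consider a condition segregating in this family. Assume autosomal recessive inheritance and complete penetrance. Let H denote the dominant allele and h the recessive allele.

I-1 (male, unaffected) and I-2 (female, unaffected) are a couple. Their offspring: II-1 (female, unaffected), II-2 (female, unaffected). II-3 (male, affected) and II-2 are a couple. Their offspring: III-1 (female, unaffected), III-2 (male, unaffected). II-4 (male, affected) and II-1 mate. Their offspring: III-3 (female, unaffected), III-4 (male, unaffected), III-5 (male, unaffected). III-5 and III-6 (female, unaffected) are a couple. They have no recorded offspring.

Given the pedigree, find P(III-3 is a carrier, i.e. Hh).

1

III-3 is unaffected so carries H and received h from II-4 (hh), so III-3 is Hh, giving P(Hh) = 1.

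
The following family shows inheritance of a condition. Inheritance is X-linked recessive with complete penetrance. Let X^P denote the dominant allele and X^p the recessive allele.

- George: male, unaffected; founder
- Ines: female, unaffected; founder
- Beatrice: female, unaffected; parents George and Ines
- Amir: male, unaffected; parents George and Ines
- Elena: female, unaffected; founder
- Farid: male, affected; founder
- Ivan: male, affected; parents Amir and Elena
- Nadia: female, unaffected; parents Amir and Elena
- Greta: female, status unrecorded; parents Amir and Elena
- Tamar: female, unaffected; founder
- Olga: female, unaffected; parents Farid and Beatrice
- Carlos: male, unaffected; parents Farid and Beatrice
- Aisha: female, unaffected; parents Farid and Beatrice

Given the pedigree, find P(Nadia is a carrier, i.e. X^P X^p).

1/2

Amir is unaffected, so Amir is X^P Y.
Elena is unaffected so carries P and passed p to Ivan (X^p Y), so Elena is X^P X^p.
Their cross gives offspring ratios 1/2 X^P X^P : 1/2 X^P X^p. Conditioning on Nadia being unaffected, P(X^P X^p) = 1/2 / 1 = 1/2.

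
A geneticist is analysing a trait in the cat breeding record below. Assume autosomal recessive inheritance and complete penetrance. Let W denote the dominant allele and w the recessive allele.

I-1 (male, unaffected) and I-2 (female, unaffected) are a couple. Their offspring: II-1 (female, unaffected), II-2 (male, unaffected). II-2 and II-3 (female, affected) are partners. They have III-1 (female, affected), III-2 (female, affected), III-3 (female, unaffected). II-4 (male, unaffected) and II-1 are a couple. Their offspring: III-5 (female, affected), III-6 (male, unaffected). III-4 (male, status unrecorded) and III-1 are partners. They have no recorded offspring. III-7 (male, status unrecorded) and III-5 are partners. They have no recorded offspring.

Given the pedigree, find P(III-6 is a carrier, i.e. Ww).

II-4 is unaffected so carries W and passed w to III-5 (ww), so II-4 is Ww.
II-1 is unaffected so carries W and passed w to III-5 (ww), so II-1 is Ww.
Their cross gives offspring ratios 1/4 WW : 1/2 Ww : 1/4 ww. Conditioning on III-6 being unaffected, P(Ww) = 1/2 / 3/4 = 2/3.

2/3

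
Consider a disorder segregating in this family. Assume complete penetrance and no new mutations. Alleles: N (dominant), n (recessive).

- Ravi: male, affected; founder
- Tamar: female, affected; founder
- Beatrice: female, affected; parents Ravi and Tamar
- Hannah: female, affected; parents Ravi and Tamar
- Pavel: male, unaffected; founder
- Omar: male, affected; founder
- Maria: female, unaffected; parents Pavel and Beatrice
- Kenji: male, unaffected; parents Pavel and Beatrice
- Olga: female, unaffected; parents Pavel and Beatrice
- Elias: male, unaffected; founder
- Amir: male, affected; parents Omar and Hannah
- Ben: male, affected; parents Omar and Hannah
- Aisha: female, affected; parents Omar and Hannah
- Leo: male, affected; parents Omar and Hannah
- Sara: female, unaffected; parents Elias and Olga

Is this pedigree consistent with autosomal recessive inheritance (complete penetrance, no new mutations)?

A consistent assignment under autosomal recessive exists: Ravi nn, Tamar nn, Beatrice nn, Hannah nn, Pavel NN, Omar nn, Maria Nn, Kenji Nn, Olga Nn, Elias NN, Amir nn, Ben nn, Aisha nn, Leo nn, Sara NN.
In this assignment every recorded phenotype matches its genotype and every non-founder's genotype is obtainable from its parents' genotypes, so the pedigree is consistent.

Yes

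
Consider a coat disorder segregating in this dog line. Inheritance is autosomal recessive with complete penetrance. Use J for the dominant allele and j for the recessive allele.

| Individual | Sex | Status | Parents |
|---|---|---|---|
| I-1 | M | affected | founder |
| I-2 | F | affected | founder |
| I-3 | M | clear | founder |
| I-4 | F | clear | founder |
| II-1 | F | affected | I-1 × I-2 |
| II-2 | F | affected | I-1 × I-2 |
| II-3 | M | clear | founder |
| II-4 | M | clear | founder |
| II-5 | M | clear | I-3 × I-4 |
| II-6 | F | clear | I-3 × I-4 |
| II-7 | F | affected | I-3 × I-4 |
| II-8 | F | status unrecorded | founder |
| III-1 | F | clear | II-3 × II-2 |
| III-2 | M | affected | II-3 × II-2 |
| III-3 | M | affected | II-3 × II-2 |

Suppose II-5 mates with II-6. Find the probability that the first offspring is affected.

1/9

I-3 is clear so carries J and passed j to II-7 (jj), so I-3 is Jj.
I-4 is clear so carries J and passed j to II-7 (jj), so I-4 is Jj.
II-5 is a clear offspring of I-3 (Jj) × I-4 (Jj), whose cross gives 1/4 JJ : 1/2 Jj : 1/4 jj; conditioning on being clear, II-5 is JJ with probability 1/3, Jj with probability 2/3.
II-6 is a clear offspring of I-3 (Jj) × I-4 (Jj), whose cross gives 1/4 JJ : 1/2 Jj : 1/4 jj; conditioning on being clear, II-6 is JJ with probability 1/3, Jj with probability 2/3.
Summing over parental genotype combinations, P(offspring is affected) = 4/9·1/4 = 1/9.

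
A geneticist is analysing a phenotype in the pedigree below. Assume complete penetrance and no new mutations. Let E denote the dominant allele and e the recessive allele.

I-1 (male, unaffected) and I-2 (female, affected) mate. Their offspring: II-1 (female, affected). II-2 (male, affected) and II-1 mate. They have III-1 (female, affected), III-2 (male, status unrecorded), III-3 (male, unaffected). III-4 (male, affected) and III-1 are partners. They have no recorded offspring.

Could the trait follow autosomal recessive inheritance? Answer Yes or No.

Under autosomal recessive, III-3 (unaffected, male) cannot arise from II-2 (affected) × II-1 (affected).

No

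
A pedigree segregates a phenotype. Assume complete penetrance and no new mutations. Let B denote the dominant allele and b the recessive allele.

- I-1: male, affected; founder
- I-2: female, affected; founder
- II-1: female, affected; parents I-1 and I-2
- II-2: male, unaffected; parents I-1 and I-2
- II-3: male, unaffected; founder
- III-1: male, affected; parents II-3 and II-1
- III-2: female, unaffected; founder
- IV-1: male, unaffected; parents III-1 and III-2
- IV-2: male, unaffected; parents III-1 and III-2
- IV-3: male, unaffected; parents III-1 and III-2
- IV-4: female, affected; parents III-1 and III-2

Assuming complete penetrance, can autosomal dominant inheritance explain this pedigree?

A consistent assignment under autosomal dominant exists: I-1 Bb, I-2 Bb, II-1 BB, II-2 bb, II-3 bb, III-1 Bb, III-2 bb, IV-1 bb, IV-2 bb, IV-3 bb, IV-4 Bb.
In this assignment every recorded phenotype matches its genotype and every non-founder's genotype is obtainable from its parents' genotypes, so the pedigree is consistent.

Yes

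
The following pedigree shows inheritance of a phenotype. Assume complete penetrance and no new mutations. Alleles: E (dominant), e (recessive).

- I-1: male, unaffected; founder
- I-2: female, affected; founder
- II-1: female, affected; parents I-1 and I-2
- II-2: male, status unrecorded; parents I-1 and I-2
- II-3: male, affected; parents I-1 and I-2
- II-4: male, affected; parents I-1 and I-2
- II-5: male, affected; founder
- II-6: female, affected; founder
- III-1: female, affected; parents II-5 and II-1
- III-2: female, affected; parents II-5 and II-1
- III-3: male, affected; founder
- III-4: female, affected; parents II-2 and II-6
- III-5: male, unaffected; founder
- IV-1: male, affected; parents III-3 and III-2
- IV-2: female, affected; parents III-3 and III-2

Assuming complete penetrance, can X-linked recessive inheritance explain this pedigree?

No

Under X-linked recessive, II-1 (affected, female) cannot arise from I-1 (unaffected) × I-2 (affected).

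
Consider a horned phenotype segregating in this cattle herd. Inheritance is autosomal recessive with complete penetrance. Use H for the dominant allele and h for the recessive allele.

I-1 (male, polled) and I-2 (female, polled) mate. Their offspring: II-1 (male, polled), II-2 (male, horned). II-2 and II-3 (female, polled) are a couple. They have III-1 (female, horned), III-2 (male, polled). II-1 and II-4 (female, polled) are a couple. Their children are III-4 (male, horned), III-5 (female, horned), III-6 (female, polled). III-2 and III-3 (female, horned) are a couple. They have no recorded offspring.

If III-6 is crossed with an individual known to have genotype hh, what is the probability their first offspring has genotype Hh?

II-1 is polled so carries H and passed h to III-4 (hh), so II-1 is Hh.
II-4 is polled so carries H and passed h to III-4 (hh), so II-4 is Hh.
III-6 is a polled offspring of II-1 (Hh) × II-4 (Hh), whose cross gives 1/4 HH : 1/2 Hh : 1/4 hh; conditioning on being polled, III-6 is HH with probability 1/3, Hh with probability 2/3.
Summing over parental genotype combinations, P(offspring has genotype Hh) = 1/3·1 + 2/3·1/2 = 2/3.

2/3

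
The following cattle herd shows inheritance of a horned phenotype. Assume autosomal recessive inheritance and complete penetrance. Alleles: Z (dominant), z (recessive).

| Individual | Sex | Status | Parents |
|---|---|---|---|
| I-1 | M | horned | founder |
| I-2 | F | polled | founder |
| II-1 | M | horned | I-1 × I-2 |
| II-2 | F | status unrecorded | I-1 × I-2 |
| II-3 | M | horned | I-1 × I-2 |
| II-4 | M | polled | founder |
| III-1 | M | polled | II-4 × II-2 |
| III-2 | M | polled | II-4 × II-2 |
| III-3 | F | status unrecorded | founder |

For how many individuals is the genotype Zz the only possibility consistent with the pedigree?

Obligate heterozygotes: I-2 is polled so carries Z and passed z to II-1 (zz), so I-2 is Zz.
Every other individual is either homozygous by phenotype or has at least one consistent homozygous assignment, so the count is 1.

1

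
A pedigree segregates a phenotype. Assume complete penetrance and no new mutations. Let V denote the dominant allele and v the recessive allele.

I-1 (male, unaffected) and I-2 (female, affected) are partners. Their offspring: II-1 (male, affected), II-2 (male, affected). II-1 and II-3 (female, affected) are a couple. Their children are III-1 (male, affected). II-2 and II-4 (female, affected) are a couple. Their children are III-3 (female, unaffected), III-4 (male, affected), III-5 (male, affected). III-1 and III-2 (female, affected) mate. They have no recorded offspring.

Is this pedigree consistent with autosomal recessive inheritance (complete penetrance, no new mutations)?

No

Under autosomal recessive, III-3 (unaffected, female) cannot arise from II-2 (affected) × II-4 (affected).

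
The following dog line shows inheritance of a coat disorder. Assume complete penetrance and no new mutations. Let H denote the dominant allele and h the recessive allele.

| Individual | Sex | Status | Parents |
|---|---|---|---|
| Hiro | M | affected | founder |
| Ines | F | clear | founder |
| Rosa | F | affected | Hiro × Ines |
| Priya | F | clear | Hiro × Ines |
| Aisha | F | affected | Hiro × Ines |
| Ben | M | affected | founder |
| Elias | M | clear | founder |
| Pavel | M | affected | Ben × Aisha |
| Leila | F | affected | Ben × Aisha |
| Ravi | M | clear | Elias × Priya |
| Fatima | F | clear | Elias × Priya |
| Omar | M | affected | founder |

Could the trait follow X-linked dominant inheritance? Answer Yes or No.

Under X-linked dominant, Priya (clear, female) cannot arise from Hiro (affected) × Ines (clear).

No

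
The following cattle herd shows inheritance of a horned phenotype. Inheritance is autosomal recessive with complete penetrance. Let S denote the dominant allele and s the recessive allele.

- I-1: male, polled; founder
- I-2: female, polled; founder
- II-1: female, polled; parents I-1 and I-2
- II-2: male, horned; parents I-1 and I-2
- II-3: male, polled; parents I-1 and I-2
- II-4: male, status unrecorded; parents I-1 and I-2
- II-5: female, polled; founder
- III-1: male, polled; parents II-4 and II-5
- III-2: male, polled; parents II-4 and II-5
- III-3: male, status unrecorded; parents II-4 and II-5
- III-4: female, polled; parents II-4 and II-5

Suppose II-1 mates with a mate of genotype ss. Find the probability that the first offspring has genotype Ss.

2/3

I-1 is polled so carries S and passed s to II-2 (ss), so I-1 is Ss.
I-2 is polled so carries S and passed s to II-2 (ss), so I-2 is Ss.
II-1 is a polled offspring of I-1 (Ss) × I-2 (Ss), whose cross gives 1/4 SS : 1/2 Ss : 1/4 ss; conditioning on being polled, II-1 is SS with probability 1/3, Ss with probability 2/3.
Summing over parental genotype combinations, P(offspring has genotype Ss) = 1/3·1 + 2/3·1/2 = 2/3.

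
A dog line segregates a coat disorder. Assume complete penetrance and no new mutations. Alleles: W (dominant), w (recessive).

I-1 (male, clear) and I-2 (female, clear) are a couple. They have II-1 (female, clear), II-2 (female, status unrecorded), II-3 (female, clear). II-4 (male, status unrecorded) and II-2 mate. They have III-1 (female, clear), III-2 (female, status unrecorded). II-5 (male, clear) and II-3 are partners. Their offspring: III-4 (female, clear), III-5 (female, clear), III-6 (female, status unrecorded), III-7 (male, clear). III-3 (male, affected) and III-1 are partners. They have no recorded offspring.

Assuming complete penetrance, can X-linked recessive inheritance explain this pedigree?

Yes

A consistent assignment under X-linked recessive exists: I-1 X^W Y, I-2 X^W X^W, II-1 X^W X^W, II-2 X^W X^W, II-3 X^W X^W, II-4 X^W Y, II-5 X^W Y, III-1 X^W X^W, III-2 X^W X^W, III-3 X^w Y, III-4 X^W X^W, III-5 X^W X^W, III-6 X^W X^W, III-7 X^W Y.
In this assignment every recorded phenotype matches its genotype and every non-founder's genotype is obtainable from its parents' genotypes, so the pedigree is consistent.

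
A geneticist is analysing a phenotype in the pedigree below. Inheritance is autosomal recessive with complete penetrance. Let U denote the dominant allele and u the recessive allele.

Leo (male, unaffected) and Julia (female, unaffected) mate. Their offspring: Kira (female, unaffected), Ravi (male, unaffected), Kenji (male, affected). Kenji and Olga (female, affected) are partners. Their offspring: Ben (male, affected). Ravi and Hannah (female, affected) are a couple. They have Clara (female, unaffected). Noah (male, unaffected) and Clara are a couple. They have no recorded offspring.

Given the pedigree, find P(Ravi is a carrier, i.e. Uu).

Leo is unaffected so carries U and passed u to Kenji (uu), so Leo is Uu.
Julia is unaffected so carries U and passed u to Kenji (uu), so Julia is Uu.
Their cross gives offspring ratios 1/4 UU : 1/2 Uu : 1/4 uu. Conditioning on Ravi being unaffected, P(Uu) = 1/2 / 3/4 = 2/3 before taking Ravi's own offspring into account.
Hannah is affected, so Hannah is uu.
Now use Ravi's offspring. Probability of each recorded status — unaffected daughter Clara: 1/2 if Ravi is Uu, 1 if UU.
Bayes: P(Uu) = 2/3·1/2 / (2/3·1/2 + 1/3·1) = 1/2.

1/2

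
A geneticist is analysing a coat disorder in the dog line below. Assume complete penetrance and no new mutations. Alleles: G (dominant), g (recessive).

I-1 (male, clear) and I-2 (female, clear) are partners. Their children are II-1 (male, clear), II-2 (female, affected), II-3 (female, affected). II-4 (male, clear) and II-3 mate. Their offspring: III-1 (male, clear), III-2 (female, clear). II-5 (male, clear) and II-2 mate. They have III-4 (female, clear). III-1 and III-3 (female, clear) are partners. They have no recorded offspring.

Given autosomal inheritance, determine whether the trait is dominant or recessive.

I-1 and I-2 are both clear yet have an affected child II-2. Under dominance, an affected child requires at least one affected parent, so the trait cannot be dominant.

recessive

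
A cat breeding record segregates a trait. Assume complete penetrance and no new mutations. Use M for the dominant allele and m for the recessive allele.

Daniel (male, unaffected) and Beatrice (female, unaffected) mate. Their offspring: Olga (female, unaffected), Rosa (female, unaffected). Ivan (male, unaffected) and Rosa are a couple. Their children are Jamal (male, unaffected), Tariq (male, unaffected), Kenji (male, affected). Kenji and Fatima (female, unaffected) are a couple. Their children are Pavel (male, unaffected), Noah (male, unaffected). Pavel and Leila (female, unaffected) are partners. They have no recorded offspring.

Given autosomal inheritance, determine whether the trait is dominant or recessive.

Ivan and Rosa are both unaffected yet have an affected child Kenji. Under dominance, an affected child requires at least one affected parent, so the trait cannot be dominant.

recessive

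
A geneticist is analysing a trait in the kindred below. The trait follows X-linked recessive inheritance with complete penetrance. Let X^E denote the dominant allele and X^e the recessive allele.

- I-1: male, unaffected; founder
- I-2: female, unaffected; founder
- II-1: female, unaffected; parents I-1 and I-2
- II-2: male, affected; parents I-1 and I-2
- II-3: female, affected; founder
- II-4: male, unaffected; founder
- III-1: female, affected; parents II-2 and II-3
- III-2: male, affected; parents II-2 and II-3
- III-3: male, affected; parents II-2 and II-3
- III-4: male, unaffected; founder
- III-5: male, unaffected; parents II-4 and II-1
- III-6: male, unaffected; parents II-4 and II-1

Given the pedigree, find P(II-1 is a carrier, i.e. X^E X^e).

1/5

I-1 is unaffected, so I-1 is X^E Y.
I-2 is unaffected so carries E and passed e to II-2 (X^e Y), so I-2 is X^E X^e.
Their cross gives offspring ratios 1/2 X^E X^E : 1/2 X^E X^e. Conditioning on II-1 being unaffected, P(X^E X^e) = 1/2 / 1 = 1/2 before taking II-1's own offspring into account.
II-4 is unaffected, so II-4 is X^E Y.
Now use II-1's offspring. Probability of each recorded status — unaffected son III-5: 1/2 if II-1 is X^E X^e, 1 if X^E X^E; unaffected son III-6: 1/2 if II-1 is X^E X^e, 1 if X^E X^E.
Bayes: P(X^E X^e) = 1/2·1/4 / (1/2·1/4 + 1/2·1) = 1/5.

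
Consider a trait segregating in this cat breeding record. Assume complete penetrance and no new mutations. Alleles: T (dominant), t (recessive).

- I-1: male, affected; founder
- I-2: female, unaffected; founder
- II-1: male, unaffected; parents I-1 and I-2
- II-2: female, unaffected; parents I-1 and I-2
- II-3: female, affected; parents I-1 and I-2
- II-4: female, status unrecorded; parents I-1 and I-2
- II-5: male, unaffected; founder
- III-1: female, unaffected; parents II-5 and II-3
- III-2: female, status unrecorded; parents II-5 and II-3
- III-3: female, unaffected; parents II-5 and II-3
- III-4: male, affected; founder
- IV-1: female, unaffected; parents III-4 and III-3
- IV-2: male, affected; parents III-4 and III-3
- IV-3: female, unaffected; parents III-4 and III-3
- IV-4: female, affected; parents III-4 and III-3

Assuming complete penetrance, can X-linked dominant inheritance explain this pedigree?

Under X-linked dominant, II-2 (unaffected, female) cannot arise from I-1 (affected) × I-2 (unaffected).

No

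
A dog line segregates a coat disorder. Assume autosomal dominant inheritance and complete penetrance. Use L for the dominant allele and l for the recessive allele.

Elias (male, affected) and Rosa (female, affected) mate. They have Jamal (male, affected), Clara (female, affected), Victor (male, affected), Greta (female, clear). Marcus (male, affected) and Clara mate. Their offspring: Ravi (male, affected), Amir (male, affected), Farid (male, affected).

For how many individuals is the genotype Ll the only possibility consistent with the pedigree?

Obligate heterozygotes: Elias is affected so carries L and passed l to Greta (ll), so Elias is Ll; Rosa is affected so carries L and passed l to Greta (ll), so Rosa is Ll.
Every other individual is either homozygous by phenotype or has at least one consistent homozygous assignment, so the count is 2.

2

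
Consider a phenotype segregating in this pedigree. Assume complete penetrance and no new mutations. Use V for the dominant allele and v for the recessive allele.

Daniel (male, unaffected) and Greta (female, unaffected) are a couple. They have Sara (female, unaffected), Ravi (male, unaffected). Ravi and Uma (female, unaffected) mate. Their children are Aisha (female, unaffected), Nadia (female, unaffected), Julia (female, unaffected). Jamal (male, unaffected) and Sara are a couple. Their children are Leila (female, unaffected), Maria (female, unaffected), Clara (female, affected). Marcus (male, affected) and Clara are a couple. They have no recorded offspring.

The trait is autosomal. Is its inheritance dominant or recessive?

recessive

Jamal and Sara are both unaffected yet have an affected child Clara. Under dominance, an affected child requires at least one affected parent, so the trait cannot be dominant.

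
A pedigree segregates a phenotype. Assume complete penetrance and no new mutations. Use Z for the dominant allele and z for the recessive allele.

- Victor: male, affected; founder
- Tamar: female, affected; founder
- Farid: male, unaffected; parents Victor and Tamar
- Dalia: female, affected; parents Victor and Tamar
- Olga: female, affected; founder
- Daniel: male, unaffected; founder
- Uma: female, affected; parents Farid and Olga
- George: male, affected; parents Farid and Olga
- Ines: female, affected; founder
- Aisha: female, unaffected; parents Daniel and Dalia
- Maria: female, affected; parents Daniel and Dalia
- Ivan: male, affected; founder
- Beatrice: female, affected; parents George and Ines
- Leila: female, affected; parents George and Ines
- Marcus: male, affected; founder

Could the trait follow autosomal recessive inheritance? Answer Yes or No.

No

Under autosomal recessive, Farid (unaffected, male) cannot arise from Victor (affected) × Tamar (affected).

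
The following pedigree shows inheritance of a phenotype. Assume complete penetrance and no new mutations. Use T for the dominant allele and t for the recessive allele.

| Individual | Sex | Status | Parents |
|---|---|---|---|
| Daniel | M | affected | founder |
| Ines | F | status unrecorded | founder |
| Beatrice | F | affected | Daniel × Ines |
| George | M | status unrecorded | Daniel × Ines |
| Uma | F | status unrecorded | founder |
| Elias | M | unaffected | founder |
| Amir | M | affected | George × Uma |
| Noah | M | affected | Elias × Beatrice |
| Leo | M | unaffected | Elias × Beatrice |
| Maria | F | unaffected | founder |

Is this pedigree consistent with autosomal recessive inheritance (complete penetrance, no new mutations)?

A consistent assignment under autosomal recessive exists: Daniel tt, Ines Tt, Beatrice tt, George Tt, Uma Tt, Elias Tt, Amir tt, Noah tt, Leo Tt, Maria TT.
In this assignment every recorded phenotype matches its genotype and every non-founder's genotype is obtainable from its parents' genotypes, so the pedigree is consistent.

Yes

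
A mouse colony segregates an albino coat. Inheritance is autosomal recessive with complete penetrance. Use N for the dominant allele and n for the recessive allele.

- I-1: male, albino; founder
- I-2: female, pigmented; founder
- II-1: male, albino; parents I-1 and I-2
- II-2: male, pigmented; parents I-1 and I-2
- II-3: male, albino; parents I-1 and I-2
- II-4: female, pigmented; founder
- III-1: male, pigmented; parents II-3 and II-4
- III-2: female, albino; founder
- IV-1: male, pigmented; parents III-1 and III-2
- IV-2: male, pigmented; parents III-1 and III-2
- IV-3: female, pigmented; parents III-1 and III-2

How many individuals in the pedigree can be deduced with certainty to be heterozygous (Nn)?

Obligate heterozygotes: I-2 is pigmented so carries N and passed n to II-1 (nn), so I-2 is Nn; II-2 is pigmented so carries N and received n from I-1 (nn), so II-2 is Nn; III-1 is pigmented so carries N and received n from II-3 (nn), so III-1 is Nn; IV-1 is pigmented so carries N and received n from III-2 (nn), so IV-1 is Nn; IV-2 is pigmented so carries N and received n from III-2 (nn), so IV-2 is Nn; IV-3 is pigmented so carries N and received n from III-2 (nn), so IV-3 is Nn.
Every other individual is either homozygous by phenotype or has at least one consistent homozygous assignment, so the count is 6.

6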